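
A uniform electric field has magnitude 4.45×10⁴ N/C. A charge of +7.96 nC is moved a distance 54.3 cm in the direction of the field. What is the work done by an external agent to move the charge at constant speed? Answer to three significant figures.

The potential change for a displacement 54.3 cm in the direction of the field is ΔV = −Ed = -2.42×10⁴ V.
W_ext = qΔV = -1.92×10⁻⁴ J.

-1.92×10⁻⁴ J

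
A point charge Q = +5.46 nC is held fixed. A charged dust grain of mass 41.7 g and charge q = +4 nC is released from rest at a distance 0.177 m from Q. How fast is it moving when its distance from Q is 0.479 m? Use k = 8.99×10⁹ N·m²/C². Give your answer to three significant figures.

5.79×10⁻³ m/s

Only the electrostatic force acts, so mechanical energy is conserved: ½mv² = U₁ − U₂ = kQq(1/r₁ − 1/r₂).
U₁ − U₂ = (8.99×10⁹ N·m²/C²)(5.46×10⁻⁹ C)(4.00×10⁻⁹ C)(1/0.177 − 1/0.479) = 6.99×10⁻⁷ J.
v = √(2·6.99×10⁻⁷/0.0417) = 5.79×10⁻³ m/s.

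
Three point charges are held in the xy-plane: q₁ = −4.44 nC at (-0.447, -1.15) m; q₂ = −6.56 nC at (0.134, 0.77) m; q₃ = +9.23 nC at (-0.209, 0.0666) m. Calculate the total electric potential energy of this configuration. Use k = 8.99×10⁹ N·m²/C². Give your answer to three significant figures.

-8.62×10⁻⁷ J

The work to assemble the configuration equals its total potential energy, U = Σ kqᵢqⱼ/rᵢⱼ over all pairs.
Pair separations: r₁₂ = 2.01 m, r₁₃ = 1.24 m, r₂₃ = 0.783 m.
U = (1.31×10⁻⁷) + (-2.97×10⁻⁷) + (-6.96×10⁻⁷) = -8.62×10⁻⁷ J.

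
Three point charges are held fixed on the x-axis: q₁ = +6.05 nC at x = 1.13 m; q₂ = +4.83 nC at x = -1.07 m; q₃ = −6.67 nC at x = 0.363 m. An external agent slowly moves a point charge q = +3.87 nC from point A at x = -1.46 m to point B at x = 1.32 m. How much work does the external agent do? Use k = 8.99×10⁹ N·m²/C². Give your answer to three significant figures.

5.51×10⁻⁷ J

For quasistatic motion the external work equals the change in potential energy: W_ext = qΔV = q(V_B − V_A).
At A: distances to the source charges are 2.59 m, 0.390 m, 1.82 m; V_A = Σ kqᵢ/rᵢ = 99.4 V.
At B: distances to the source charges are 0.190 m, 2.39 m, 0.957 m; V_B = Σ kqᵢ/rᵢ = 242 V.
ΔV = V_B − V_A = 142 V.
W_ext = qΔV = (3.87×10⁻⁹ C)(142 V) = 5.51×10⁻⁷ J.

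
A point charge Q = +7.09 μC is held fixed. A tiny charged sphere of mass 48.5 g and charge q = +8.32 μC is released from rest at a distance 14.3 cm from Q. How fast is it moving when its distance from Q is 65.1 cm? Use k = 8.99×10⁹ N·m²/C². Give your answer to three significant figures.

10.9 m/s

Only the electrostatic force acts, so mechanical energy is conserved: ½mv² = U₁ − U₂ = kQq(1/r₁ − 1/r₂).
U₁ − U₂ = (8.99×10⁹ N·m²/C²)(7.09×10⁻⁶ C)(8.32×10⁻⁶ C)(1/0.143 − 1/0.651) = 2.89 J.
v = √(2·2.89/0.0485) = 10.9 m/s.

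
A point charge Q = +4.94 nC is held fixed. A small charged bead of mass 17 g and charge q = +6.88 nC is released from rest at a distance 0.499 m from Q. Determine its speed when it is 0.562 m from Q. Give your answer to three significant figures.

Only the electrostatic force acts, so mechanical energy is conserved: ½mv² = U₁ − U₂ = kQq(1/r₁ − 1/r₂).
U₁ − U₂ = (8.99×10⁹ N·m²/C²)(4.94×10⁻⁹ C)(6.88×10⁻⁹ C)(1/0.499 − 1/0.562) = 6.86×10⁻⁸ J.
v = √(2·6.86×10⁻⁸/0.0170) = 2.84×10⁻³ m/s.

2.84×10⁻³ m/s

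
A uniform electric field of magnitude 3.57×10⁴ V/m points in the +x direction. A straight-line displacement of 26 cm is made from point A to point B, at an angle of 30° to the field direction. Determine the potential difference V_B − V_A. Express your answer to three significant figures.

-8040 V

Only the component of displacement along E changes the potential: ΔV = −E·d·cosθ.
ΔV = −(3.57×10⁴ V/m)(0.260 m)cos30° = -8040 V.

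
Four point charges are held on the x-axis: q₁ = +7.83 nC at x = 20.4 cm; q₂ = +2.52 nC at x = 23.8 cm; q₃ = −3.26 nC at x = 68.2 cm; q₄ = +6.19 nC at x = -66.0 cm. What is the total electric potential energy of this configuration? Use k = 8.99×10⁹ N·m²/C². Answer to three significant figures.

The assembly work is the sum of pairwise potential energies, U = Σ_{i<j} kqᵢqⱼ/rᵢⱼ.
Pair separations: r₁₂ = 0.0340 m, r₁₃ = 0.478 m, r₁₄ = 0.864 m, r₂₃ = 0.444 m, r₂₄ = 0.898 m, r₃₄ = 1.34 m.
Summing all 6 pair terms gives U = 5.10×10⁻⁶ J.

5.10×10⁻⁶ J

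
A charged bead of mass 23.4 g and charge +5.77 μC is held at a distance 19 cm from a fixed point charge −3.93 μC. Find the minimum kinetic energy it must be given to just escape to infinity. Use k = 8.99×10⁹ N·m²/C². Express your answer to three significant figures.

1.07 J

To just escape, total mechanical energy must reach zero at infinity: ½mv²_min + U = 0, so ½mv²_min = −U = |kQq|/r.
|U| = |kQq|/r = (8.99×10⁹ N·m²/C²)(3.93×10⁻⁶)(5.77×10⁻⁶)/(0.190) = 1.07 J.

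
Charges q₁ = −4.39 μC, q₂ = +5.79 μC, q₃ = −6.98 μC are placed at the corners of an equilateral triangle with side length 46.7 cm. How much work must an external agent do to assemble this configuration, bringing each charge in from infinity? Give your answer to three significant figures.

The assembly work is the sum of pairwise potential energies, U = Σ_{i<j} kqᵢqⱼ/rᵢⱼ.
All three pair separations equal the side length, 0.467 m.
U = (-0.489) + (0.590) + (-0.778) = -0.677 J.

-0.677 J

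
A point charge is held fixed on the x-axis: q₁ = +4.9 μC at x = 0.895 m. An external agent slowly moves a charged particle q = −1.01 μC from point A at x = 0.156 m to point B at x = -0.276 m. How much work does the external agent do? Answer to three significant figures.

0.0222 J

For quasistatic motion the external work equals the change in potential energy: W_ext = qΔV = q(V_B − V_A).
At A: distance to the source charge is 0.739 m; V_A = kq₁/r = 5.96×10⁴ V.
At B: distance to the source charge is 1.17 m; V_B = kq₁/r = 3.76×10⁴ V.
ΔV = V_B − V_A = -2.20×10⁴ V.
W_ext = qΔV = (-1.01×10⁻⁶ C)(-2.20×10⁴ V) = 0.0222 J.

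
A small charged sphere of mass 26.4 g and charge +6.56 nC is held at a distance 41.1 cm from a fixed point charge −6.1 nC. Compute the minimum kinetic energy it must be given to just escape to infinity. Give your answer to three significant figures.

8.75×10⁻⁷ J

To just escape, total mechanical energy must reach zero at infinity: ½mv²_min + U = 0, so ½mv²_min = −U = |kQq|/r.
|U| = |kQq|/r = (8.99×10⁹ N·m²/C²)(6.10×10⁻⁹)(6.56×10⁻⁹)/(0.411) = 8.75×10⁻⁷ J.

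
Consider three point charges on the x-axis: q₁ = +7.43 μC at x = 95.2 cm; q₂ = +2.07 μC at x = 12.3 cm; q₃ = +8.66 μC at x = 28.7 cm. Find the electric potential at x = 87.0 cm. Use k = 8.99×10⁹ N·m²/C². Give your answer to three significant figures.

The total potential is the scalar sum of each charge's contribution, V = Σ kqᵢ/rᵢ.
Distances from the field point to each charge: r₁ = 0.0820 m, r₂ = 0.747 m, r₃ = 0.583 m.
V = k[(7.43×10⁻⁶)/(0.0820) + (2.07×10⁻⁶)/(0.747) + (8.66×10⁻⁶)/(0.583)] = 9.73×10⁵ V.

9.73×10⁵ V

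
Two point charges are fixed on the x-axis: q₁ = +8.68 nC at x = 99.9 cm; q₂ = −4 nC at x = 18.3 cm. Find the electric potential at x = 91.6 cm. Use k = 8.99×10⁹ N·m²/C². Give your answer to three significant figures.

891 V

Electric potential is a scalar, so the contributions from each charge add algebraically: V = Σ kqᵢ/rᵢ.
Distances from the field point to each charge: r₁ = 0.0830 m, r₂ = 0.733 m.
V = k[(8.68×10⁻⁹)/(0.0830) + (-4.00×10⁻⁹)/(0.733)] = 891 V.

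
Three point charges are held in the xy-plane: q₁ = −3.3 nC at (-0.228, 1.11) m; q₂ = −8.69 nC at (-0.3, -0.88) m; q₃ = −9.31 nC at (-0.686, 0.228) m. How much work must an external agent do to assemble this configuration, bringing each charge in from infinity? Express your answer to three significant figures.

The work to assemble the configuration equals its total potential energy, U = Σ kqᵢqⱼ/rᵢⱼ over all pairs.
Pair separations: r₁₂ = 1.99 m, r₁₃ = 0.994 m, r₂₃ = 1.17 m.
U = (1.29×10⁻⁷) + (2.78×10⁻⁷) + (6.20×10⁻⁷) = 1.03×10⁻⁶ J.

1.03×10⁻⁶ J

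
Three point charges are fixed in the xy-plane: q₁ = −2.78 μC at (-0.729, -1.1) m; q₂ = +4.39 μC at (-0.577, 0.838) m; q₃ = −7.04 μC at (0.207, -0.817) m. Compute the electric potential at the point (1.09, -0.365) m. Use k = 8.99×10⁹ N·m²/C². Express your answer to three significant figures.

Electric potential is a scalar, so the contributions from each charge add algebraically: V = Σ kqᵢ/rᵢ.
Distances from the field point to each charge: r₁ = 1.96 m, r₂ = 2.06 m, r₃ = 0.992 m.
V = k[(-2.78×10⁻⁶)/(1.96) + (4.39×10⁻⁶)/(2.06) + (-7.04×10⁻⁶)/(0.992)] = -5.73×10⁴ V.

-5.73×10⁴ V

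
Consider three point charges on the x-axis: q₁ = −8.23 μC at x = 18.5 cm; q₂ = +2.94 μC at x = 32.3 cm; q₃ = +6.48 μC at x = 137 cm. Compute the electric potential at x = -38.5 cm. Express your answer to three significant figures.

Electric potential is a scalar, so the contributions from each charge add algebraically: V = Σ kqᵢ/rᵢ.
Distances from the field point to each charge: r₁ = 0.570 m, r₂ = 0.708 m, r₃ = 1.76 m.
V = k[(-8.23×10⁻⁶)/(0.570) + (2.94×10⁻⁶)/(0.708) + (6.48×10⁻⁶)/(1.76)] = -5.93×10⁴ V.

-5.93×10⁴ V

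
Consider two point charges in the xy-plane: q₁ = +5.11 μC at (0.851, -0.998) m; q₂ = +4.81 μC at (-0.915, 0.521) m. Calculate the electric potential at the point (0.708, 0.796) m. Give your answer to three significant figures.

Electric potential is a scalar, so the contributions from each charge add algebraically: V = Σ kqᵢ/rᵢ.
Distances from the field point to each charge: r₁ = 1.80 m, r₂ = 1.65 m.
V = k[(5.11×10⁻⁶)/(1.80) + (4.81×10⁻⁶)/(1.65)] = 5.18×10⁴ V.

5.18×10⁴ V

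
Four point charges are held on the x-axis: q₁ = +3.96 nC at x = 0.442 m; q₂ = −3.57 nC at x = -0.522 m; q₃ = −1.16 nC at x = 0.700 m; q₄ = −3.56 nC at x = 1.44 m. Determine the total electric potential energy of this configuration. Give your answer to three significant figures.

-2.80×10⁻⁷ J

The work to assemble the configuration equals its total potential energy, U = Σ kqᵢqⱼ/rᵢⱼ over all pairs.
Pair separations: r₁₂ = 0.964 m, r₁₃ = 0.258 m, r₁₄ = 0.998 m, r₂₃ = 1.22 m, r₂₄ = 1.96 m, r₃₄ = 0.740 m.
Summing all 6 pair terms gives U = -2.80×10⁻⁷ J.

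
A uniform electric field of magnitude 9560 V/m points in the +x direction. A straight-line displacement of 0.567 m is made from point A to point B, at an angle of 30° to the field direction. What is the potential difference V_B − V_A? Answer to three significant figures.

-4690 V

Only the component of displacement along E changes the potential: ΔV = −E·d·cosθ.
ΔV = −(9560 V/m)(0.567 m)cos30° = -4690 V.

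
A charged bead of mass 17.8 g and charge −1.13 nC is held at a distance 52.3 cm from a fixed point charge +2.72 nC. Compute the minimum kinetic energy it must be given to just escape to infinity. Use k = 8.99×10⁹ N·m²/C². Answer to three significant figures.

5.28×10⁻⁸ J

To just escape, total mechanical energy must reach zero at infinity: ½mv²_min + U = 0, so ½mv²_min = −U = |kQq|/r.
|U| = |kQq|/r = (8.99×10⁹ N·m²/C²)(2.72×10⁻⁹)(1.13×10⁻⁹)/(0.523) = 5.28×10⁻⁸ J.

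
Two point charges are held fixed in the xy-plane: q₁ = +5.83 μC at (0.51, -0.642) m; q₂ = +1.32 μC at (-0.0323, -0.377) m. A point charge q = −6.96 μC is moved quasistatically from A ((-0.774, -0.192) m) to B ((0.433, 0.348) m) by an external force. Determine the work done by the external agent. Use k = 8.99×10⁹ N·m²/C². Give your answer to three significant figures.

For quasistatic motion the external work equals the change in potential energy: W_ext = qΔV = q(V_B − V_A).
At A: distances to the source charges are 1.36 m, 0.764 m; V_A = Σ kqᵢ/rᵢ = 5.40×10⁴ V.
At B: distances to the source charges are 0.993 m, 0.861 m; V_B = Σ kqᵢ/rᵢ = 6.66×10⁴ V.
ΔV = V_B − V_A = 1.25×10⁴ V.
W_ext = qΔV = (-6.96×10⁻⁶ C)(1.25×10⁴ V) = -0.0871 J.

-0.0871 J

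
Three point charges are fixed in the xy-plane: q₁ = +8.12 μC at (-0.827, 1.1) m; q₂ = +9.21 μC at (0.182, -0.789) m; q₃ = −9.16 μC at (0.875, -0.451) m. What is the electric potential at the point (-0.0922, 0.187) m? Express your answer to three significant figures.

Electric potential is a scalar, so the contributions from each charge add algebraically: V = Σ kqᵢ/rᵢ.
Distances from the field point to each charge: r₁ = 1.17 m, r₂ = 1.01 m, r₃ = 1.16 m.
V = k[(8.12×10⁻⁶)/(1.17) + (9.21×10⁻⁶)/(1.01) + (-9.16×10⁻⁶)/(1.16)] = 7.29×10⁴ V.

7.29×10⁴ V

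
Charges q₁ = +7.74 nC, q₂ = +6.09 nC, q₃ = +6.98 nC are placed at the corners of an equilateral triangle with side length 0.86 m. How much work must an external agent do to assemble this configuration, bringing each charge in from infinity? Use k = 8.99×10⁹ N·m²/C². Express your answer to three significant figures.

1.50×10⁻⁶ J

The assembly work is the sum of pairwise potential energies, U = Σ_{i<j} kqᵢqⱼ/rᵢⱼ.
All three pair separations equal the side length, 0.860 m.
U = (4.93×10⁻⁷) + (5.65×10⁻⁷) + (4.44×10⁻⁷) = 1.50×10⁻⁶ J.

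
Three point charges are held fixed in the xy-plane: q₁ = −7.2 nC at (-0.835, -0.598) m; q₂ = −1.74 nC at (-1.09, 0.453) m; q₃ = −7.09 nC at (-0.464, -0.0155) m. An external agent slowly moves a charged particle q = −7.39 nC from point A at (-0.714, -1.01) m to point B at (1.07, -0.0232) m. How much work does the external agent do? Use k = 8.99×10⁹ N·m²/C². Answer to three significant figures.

For quasistatic motion the external work equals the change in potential energy: W_ext = qΔV = q(V_B − V_A).
At A: distances to the source charges are 0.429 m, 1.51 m, 1.03 m; V_A = Σ kqᵢ/rᵢ = -223 V.
At B: distances to the source charges are 1.99 m, 2.21 m, 1.53 m; V_B = Σ kqᵢ/rᵢ = -81.2 V.
ΔV = V_B − V_A = 142 V.
W_ext = qΔV = (-7.39×10⁻⁹ C)(142 V) = -1.05×10⁻⁶ J.

-1.05×10⁻⁶ J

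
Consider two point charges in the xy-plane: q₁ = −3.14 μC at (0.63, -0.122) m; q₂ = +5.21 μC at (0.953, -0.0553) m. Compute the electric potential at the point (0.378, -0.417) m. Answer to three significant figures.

-3810 V

Electric potential is a scalar, so the contributions from each charge add algebraically: V = Σ kqᵢ/rᵢ.
Distances from the field point to each charge: r₁ = 0.388 m, r₂ = 0.679 m.
V = k[(-3.14×10⁻⁶)/(0.388) + (5.21×10⁻⁶)/(0.679)] = -3810 V.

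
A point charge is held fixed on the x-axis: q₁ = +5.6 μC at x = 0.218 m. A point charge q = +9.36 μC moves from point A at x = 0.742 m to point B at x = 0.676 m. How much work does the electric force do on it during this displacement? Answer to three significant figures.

The work done by the electric force is W_field = −ΔU = −q(V_B − V_A) = q(V_A − V_B).
At A: distance to the source charge is 0.524 m; V_A = kq₁/r = 9.61×10⁴ V.
At B: distance to the source charge is 0.458 m; V_B = kq₁/r = 1.10×10⁵ V.
ΔV = V_B − V_A = 1.38×10⁴ V.
W_field = −qΔV = −(9.36×10⁻⁶ C)(1.38×10⁴ V) = -0.130 J.

-0.130 J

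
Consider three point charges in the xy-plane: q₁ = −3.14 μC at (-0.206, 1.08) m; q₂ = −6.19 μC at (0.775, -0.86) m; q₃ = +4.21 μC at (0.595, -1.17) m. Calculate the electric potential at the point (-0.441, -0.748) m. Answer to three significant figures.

-2.71×10⁴ V

Electric potential is a scalar, so the contributions from each charge add algebraically: V = Σ kqᵢ/rᵢ.
Distances from the field point to each charge: r₁ = 1.84 m, r₂ = 1.22 m, r₃ = 1.12 m.
V = k[(-3.14×10⁻⁶)/(1.84) + (-6.19×10⁻⁶)/(1.22) + (4.21×10⁻⁶)/(1.12)] = -2.71×10⁴ V.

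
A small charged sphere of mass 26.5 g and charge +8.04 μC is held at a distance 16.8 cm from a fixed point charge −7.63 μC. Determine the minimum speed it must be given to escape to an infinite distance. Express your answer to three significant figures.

15.7 m/s

To just escape, total mechanical energy must reach zero at infinity: ½mv²_min + U = 0, so ½mv²_min = −U = |kQq|/r.
|U| = |kQq|/r = (8.99×10⁹ N·m²/C²)(7.63×10⁻⁶)(8.04×10⁻⁶)/(0.168) = 3.28 J.
v_min = √(2|U|/m) = √(2·3.28/0.0265) = 15.7 m/s.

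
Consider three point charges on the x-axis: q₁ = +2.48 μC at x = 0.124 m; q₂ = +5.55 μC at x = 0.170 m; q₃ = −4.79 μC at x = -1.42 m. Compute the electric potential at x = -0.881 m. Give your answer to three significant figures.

-1.02×10⁴ V

The total potential is the scalar sum of each charge's contribution, V = Σ kqᵢ/rᵢ.
Distances from the field point to each charge: r₁ = 1.00 m, r₂ = 1.05 m, r₃ = 0.539 m.
V = k[(2.48×10⁻⁶)/(1.00) + (5.55×10⁻⁶)/(1.05) + (-4.79×10⁻⁶)/(0.539)] = -1.02×10⁴ V.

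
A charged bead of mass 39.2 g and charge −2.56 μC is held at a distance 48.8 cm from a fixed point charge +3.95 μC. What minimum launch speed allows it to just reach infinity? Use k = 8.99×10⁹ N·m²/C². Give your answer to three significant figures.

To just escape, total mechanical energy must reach zero at infinity: ½mv²_min + U = 0, so ½mv²_min = −U = |kQq|/r.
|U| = |kQq|/r = (8.99×10⁹ N·m²/C²)(3.95×10⁻⁶)(2.56×10⁻⁶)/(0.488) = 0.186 J.
v_min = √(2|U|/m) = √(2·0.186/0.0392) = 3.08 m/s.

3.08 m/s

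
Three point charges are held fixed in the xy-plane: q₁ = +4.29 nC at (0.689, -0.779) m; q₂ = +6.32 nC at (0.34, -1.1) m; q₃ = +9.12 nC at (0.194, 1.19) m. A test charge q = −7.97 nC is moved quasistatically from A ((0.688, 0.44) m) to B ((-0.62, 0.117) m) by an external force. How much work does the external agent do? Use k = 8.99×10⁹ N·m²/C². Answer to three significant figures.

2.95×10⁻⁷ J

For quasistatic motion the external work equals the change in potential energy: W_ext = qΔV = q(V_B − V_A).
At A: distances to the source charges are 1.22 m, 1.58 m, 0.898 m; V_A = Σ kqᵢ/rᵢ = 159 V.
At B: distances to the source charges are 1.59 m, 1.55 m, 1.35 m; V_B = Σ kqᵢ/rᵢ = 122 V.
ΔV = V_B − V_A = -37.1 V.
W_ext = qΔV = (-7.97×10⁻⁹ C)(-37.1 V) = 2.95×10⁻⁷ J.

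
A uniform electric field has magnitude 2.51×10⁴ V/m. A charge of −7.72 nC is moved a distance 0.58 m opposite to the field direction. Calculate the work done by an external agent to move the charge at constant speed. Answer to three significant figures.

-1.12×10⁻⁴ J

The potential change for a displacement 0.58 m opposite to the field direction is ΔV = +Ed = 1.46×10⁴ V.
W_ext = qΔV = -1.12×10⁻⁴ J.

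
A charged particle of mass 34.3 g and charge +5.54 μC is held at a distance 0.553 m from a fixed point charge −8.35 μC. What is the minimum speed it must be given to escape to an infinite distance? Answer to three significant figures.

6.62 m/s

To just escape, total mechanical energy must reach zero at infinity: ½mv²_min + U = 0, so ½mv²_min = −U = |kQq|/r.
|U| = |kQq|/r = (8.99×10⁹ N·m²/C²)(8.35×10⁻⁶)(5.54×10⁻⁶)/(0.553) = 0.752 J.
v_min = √(2|U|/m) = √(2·0.752/0.0343) = 6.62 m/s.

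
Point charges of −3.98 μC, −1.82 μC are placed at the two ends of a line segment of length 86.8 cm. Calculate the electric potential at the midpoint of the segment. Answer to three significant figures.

-1.20×10⁵ V

The total potential is the scalar sum of each charge's contribution, V = Σ kqᵢ/rᵢ.
Each charge is 0.434 m from the midpoint.
V = k[(-3.98×10⁻⁶)/(0.434) + (-1.82×10⁻⁶)/(0.434)] = -1.20×10⁵ V.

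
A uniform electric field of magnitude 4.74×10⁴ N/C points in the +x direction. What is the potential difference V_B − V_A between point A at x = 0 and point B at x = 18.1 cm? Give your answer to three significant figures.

In a uniform field, potential decreases in the direction of E: V_B − V_A = −E·Δx.
V_B − V_A = −(4.74×10⁴ V/m)(0.181 m) = -8580 V.

-8580 V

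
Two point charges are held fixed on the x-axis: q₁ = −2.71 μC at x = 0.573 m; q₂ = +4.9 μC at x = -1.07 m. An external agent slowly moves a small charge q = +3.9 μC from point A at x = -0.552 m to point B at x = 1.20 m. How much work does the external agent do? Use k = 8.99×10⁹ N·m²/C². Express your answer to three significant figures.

-0.323 J

For quasistatic motion the external work equals the change in potential energy: W_ext = qΔV = q(V_B − V_A).
At A: distances to the source charges are 1.12 m, 0.518 m; V_A = Σ kqᵢ/rᵢ = 6.34×10⁴ V.
At B: distances to the source charges are 0.627 m, 2.27 m; V_B = Σ kqᵢ/rᵢ = -1.95×10⁴ V.
ΔV = V_B − V_A = -8.28×10⁴ V.
W_ext = qΔV = (3.90×10⁻⁶ C)(-8.28×10⁴ V) = -0.323 J.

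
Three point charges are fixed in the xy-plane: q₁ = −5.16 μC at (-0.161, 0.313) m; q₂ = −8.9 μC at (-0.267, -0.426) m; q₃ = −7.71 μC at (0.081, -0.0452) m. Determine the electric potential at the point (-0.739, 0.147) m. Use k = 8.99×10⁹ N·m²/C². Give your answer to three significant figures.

Electric potential is a scalar, so the contributions from each charge add algebraically: V = Σ kqᵢ/rᵢ.
Distances from the field point to each charge: r₁ = 0.601 m, r₂ = 0.742 m, r₃ = 0.842 m.
V = k[(-5.16×10⁻⁶)/(0.601) + (-8.90×10⁻⁶)/(0.742) + (-7.71×10⁻⁶)/(0.842)] = -2.67×10⁵ V.

-2.67×10⁵ V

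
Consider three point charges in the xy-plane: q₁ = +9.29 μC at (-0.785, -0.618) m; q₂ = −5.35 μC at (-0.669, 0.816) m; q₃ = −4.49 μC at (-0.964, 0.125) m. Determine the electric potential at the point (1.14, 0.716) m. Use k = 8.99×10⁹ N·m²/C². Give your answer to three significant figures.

Electric potential is a scalar, so the contributions from each charge add algebraically: V = Σ kqᵢ/rᵢ.
Distances from the field point to each charge: r₁ = 2.34 m, r₂ = 1.81 m, r₃ = 2.19 m.
V = k[(9.29×10⁻⁶)/(2.34) + (-5.35×10⁻⁶)/(1.81) + (-4.49×10⁻⁶)/(2.19)] = -9360 V.

-9360 V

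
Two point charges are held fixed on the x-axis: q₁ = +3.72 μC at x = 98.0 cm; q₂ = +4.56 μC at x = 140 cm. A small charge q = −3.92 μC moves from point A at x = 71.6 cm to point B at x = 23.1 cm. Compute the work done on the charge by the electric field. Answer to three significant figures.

-0.419 J

The work done by the electric force is W_field = −ΔU = −q(V_B − V_A) = q(V_A − V_B).
At A: distances to the source charges are 0.264 m, 0.684 m; V_A = Σ kqᵢ/rᵢ = 1.87×10⁵ V.
At B: distances to the source charges are 0.749 m, 1.17 m; V_B = Σ kqᵢ/rᵢ = 7.97×10⁴ V.
ΔV = V_B − V_A = -1.07×10⁵ V.
W_field = −qΔV = −(-3.92×10⁻⁶ C)(-1.07×10⁵ V) = -0.419 J.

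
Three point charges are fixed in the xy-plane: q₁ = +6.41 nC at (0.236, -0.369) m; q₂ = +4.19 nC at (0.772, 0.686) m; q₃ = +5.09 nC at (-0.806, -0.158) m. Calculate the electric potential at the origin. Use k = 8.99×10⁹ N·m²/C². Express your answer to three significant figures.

The total potential is the scalar sum of each charge's contribution, V = Σ kqᵢ/rᵢ.
Distances from the field point to each charge: r₁ = 0.438 m, r₂ = 1.03 m, r₃ = 0.821 m.
V = k[(6.41×10⁻⁹)/(0.438) + (4.19×10⁻⁹)/(1.03) + (5.09×10⁻⁹)/(0.821)] = 224 V.

224 V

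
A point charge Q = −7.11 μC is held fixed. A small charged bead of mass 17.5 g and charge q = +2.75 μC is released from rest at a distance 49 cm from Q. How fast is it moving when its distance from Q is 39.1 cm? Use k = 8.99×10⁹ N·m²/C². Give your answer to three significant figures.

Only the electrostatic force acts, so mechanical energy is conserved: ½mv² = U₁ − U₂ = kQq(1/r₁ − 1/r₂).
U₁ − U₂ = (8.99×10⁹ N·m²/C²)(-7.11×10⁻⁶ C)(2.75×10⁻⁶ C)(1/0.490 − 1/0.391) = 0.0908 J.
v = √(2·0.0908/0.0175) = 3.22 m/s.

3.22 m/s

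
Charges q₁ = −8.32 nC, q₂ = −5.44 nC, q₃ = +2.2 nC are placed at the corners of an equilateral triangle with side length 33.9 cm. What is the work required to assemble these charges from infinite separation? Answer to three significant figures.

3.97×10⁻⁷ J

The work to assemble the configuration equals its total potential energy, U = Σ kqᵢqⱼ/rᵢⱼ over all pairs.
All three pair separations equal the side length, 0.339 m.
U = (1.20×10⁻⁶) + (-4.85×10⁻⁷) + (-3.17×10⁻⁷) = 3.97×10⁻⁷ J.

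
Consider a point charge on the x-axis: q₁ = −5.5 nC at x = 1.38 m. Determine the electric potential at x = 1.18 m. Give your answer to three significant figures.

-247 V

The total potential is the scalar sum of each charge's contribution, V = Σ kqᵢ/rᵢ.
V = k[(-5.50×10⁻⁹)/(0.200)] = -247 V.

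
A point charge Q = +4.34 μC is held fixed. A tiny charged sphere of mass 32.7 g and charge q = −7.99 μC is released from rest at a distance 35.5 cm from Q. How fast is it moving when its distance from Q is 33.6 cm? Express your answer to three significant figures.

1.74 m/s

Only the electrostatic force acts, so mechanical energy is conserved: ½mv² = U₁ − U₂ = kQq(1/r₁ − 1/r₂).
U₁ − U₂ = (8.99×10⁹ N·m²/C²)(4.34×10⁻⁶ C)(-7.99×10⁻⁶ C)(1/0.355 − 1/0.336) = 0.0497 J.
v = √(2·0.0497/0.0327) = 1.74 m/s.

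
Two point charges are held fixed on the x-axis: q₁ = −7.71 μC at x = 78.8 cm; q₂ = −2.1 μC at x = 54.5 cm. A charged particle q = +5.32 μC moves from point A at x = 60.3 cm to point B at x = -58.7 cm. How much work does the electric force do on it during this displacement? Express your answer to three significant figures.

The work done by the electric force is W_field = −ΔU = −q(V_B − V_A) = q(V_A − V_B).
At A: distances to the source charges are 0.185 m, 0.0580 m; V_A = Σ kqᵢ/rᵢ = -7.00×10⁵ V.
At B: distances to the source charges are 1.38 m, 1.13 m; V_B = Σ kqᵢ/rᵢ = -6.71×10⁴ V.
ΔV = V_B − V_A = 6.33×10⁵ V.
W_field = −qΔV = −(5.32×10⁻⁶ C)(6.33×10⁵ V) = -3.37 J.

-3.37 J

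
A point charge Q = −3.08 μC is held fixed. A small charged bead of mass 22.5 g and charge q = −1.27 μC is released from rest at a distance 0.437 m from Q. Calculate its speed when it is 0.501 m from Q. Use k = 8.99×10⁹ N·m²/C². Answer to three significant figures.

0.956 m/s

Only the electrostatic force acts, so mechanical energy is conserved: ½mv² = U₁ − U₂ = kQq(1/r₁ − 1/r₂).
U₁ − U₂ = (8.99×10⁹ N·m²/C²)(-3.08×10⁻⁶ C)(-1.27×10⁻⁶ C)(1/0.437 − 1/0.501) = 0.0103 J.
v = √(2·0.0103/0.0225) = 0.956 m/s.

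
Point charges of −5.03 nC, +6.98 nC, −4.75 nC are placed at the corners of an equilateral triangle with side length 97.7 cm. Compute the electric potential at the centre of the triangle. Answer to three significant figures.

-44.6 V

Electric potential is a scalar, so the contributions from each charge add algebraically: V = Σ kqᵢ/rᵢ.
The distance from each vertex to the centroid is a/√3 = 0.564 m.
V = k[(-5.03×10⁻⁹)/(0.564) + (6.98×10⁻⁹)/(0.564) + (-4.75×10⁻⁹)/(0.564)] = -44.6 V.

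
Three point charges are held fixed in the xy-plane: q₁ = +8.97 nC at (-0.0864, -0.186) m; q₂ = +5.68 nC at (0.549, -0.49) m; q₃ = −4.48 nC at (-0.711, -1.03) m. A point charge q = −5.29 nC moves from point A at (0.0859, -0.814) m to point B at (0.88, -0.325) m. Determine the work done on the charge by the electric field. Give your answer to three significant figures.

The work done by the electric force is W_field = −ΔU = −q(V_B − V_A) = q(V_A − V_B).
At A: distances to the source charges are 0.651 m, 0.565 m, 0.826 m; V_A = Σ kqᵢ/rᵢ = 165 V.
At B: distances to the source charges are 0.976 m, 0.370 m, 1.74 m; V_B = Σ kqᵢ/rᵢ = 198 V.
ΔV = V_B − V_A = 32.1 V.
W_field = −qΔV = −(-5.29×10⁻⁹ C)(32.1 V) = 1.70×10⁻⁷ J.

1.70×10⁻⁷ J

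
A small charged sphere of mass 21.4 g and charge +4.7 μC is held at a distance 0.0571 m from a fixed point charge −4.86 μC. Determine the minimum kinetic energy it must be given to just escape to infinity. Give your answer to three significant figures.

To just escape, total mechanical energy must reach zero at infinity: ½mv²_min + U = 0, so ½mv²_min = −U = |kQq|/r.
|U| = |kQq|/r = (8.99×10⁹ N·m²/C²)(4.86×10⁻⁶)(4.70×10⁻⁶)/(0.0571) = 3.60 J.

3.60 J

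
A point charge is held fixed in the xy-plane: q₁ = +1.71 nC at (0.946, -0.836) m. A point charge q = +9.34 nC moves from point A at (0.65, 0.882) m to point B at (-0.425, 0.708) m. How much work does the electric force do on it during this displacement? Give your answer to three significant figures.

The work done by the electric force is W_field = −ΔU = −q(V_B − V_A) = q(V_A − V_B).
At A: distance to the source charge is 1.74 m; V_A = kq₁/r = 8.82 V.
At B: distance to the source charge is 2.06 m; V_B = kq₁/r = 7.45 V.
ΔV = V_B − V_A = -1.37 V.
W_field = −qΔV = −(9.34×10⁻⁹ C)(-1.37 V) = 1.28×10⁻⁸ J.

1.28×10⁻⁸ J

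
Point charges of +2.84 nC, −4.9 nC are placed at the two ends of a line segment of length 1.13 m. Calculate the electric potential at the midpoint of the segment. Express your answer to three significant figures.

-32.8 V

The total potential is the scalar sum of each charge's contribution, V = Σ kqᵢ/rᵢ.
Each charge is 0.565 m from the midpoint.
V = k[(2.84×10⁻⁹)/(0.565) + (-4.90×10⁻⁹)/(0.565)] = -32.8 V.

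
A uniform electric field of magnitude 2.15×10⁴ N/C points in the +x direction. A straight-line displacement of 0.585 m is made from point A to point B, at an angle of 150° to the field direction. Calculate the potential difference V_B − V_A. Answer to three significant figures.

1.09×10⁴ V

Only the component of displacement along E changes the potential: ΔV = −E·d·cosθ.
ΔV = −(2.15×10⁴ V/m)(0.585 m)cos150° = 1.09×10⁴ V.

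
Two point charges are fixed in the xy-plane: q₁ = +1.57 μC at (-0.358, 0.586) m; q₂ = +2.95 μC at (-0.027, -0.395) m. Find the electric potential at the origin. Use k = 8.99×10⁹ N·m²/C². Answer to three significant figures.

The total potential is the scalar sum of each charge's contribution, V = Σ kqᵢ/rᵢ.
Distances from the field point to each charge: r₁ = 0.687 m, r₂ = 0.396 m.
V = k[(1.57×10⁻⁶)/(0.687) + (2.95×10⁻⁶)/(0.396)] = 8.75×10⁴ V.

8.75×10⁴ V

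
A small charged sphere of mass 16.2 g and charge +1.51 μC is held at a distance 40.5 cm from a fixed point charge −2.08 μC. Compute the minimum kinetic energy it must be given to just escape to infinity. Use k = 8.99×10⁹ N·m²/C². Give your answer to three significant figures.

To just escape, total mechanical energy must reach zero at infinity: ½mv²_min + U = 0, so ½mv²_min = −U = |kQq|/r.
|U| = |kQq|/r = (8.99×10⁹ N·m²/C²)(2.08×10⁻⁶)(1.51×10⁻⁶)/(0.405) = 0.0697 J.

0.0697 J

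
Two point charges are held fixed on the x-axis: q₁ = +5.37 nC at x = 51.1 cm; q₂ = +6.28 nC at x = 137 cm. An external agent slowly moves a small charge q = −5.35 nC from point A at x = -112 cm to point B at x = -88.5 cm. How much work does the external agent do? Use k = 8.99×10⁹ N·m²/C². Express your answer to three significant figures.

-3.93×10⁻⁸ J

For quasistatic motion the external work equals the change in potential energy: W_ext = qΔV = q(V_B − V_A).
At A: distances to the source charges are 1.63 m, 2.49 m; V_A = Σ kqᵢ/rᵢ = 52.3 V.
At B: distances to the source charges are 1.40 m, 2.25 m; V_B = Σ kqᵢ/rᵢ = 59.6 V.
ΔV = V_B − V_A = 7.35 V.
W_ext = qΔV = (-5.35×10⁻⁹ C)(7.35 V) = -3.93×10⁻⁸ J.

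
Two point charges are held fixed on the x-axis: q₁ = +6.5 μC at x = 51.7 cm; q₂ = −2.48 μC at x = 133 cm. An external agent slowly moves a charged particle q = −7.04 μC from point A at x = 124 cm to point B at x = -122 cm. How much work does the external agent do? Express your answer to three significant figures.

For quasistatic motion the external work equals the change in potential energy: W_ext = qΔV = q(V_B − V_A).
At A: distances to the source charges are 0.723 m, 0.0900 m; V_A = Σ kqᵢ/rᵢ = -1.67×10⁵ V.
At B: distances to the source charges are 1.74 m, 2.55 m; V_B = Σ kqᵢ/rᵢ = 2.49×10⁴ V.
ΔV = V_B − V_A = 1.92×10⁵ V.
W_ext = qΔV = (-7.04×10⁻⁶ C)(1.92×10⁵ V) = -1.35 J.

-1.35 J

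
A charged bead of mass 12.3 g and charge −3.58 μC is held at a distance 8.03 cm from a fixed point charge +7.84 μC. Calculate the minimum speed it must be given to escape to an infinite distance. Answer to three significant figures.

22.6 m/s

To just escape, total mechanical energy must reach zero at infinity: ½mv²_min + U = 0, so ½mv²_min = −U = |kQq|/r.
|U| = |kQq|/r = (8.99×10⁹ N·m²/C²)(7.84×10⁻⁶)(3.58×10⁻⁶)/(0.0803) = 3.14 J.
v_min = √(2|U|/m) = √(2·3.14/0.0123) = 22.6 m/s.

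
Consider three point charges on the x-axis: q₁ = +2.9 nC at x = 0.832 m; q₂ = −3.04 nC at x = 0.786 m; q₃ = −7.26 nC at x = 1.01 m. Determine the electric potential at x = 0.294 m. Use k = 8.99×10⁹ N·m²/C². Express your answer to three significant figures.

Electric potential is a scalar, so the contributions from each charge add algebraically: V = Σ kqᵢ/rᵢ.
Distances from the field point to each charge: r₁ = 0.538 m, r₂ = 0.492 m, r₃ = 0.716 m.
V = k[(2.90×10⁻⁹)/(0.538) + (-3.04×10⁻⁹)/(0.492) + (-7.26×10⁻⁹)/(0.716)] = -98.2 V.

-98.2 V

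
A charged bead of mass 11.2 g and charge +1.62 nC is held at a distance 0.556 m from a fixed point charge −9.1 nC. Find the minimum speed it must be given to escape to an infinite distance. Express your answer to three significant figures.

To just escape, total mechanical energy must reach zero at infinity: ½mv²_min + U = 0, so ½mv²_min = −U = |kQq|/r.
|U| = |kQq|/r = (8.99×10⁹ N·m²/C²)(9.10×10⁻⁹)(1.62×10⁻⁹)/(0.556) = 2.38×10⁻⁷ J.
v_min = √(2|U|/m) = √(2·2.38×10⁻⁷/0.0112) = 6.52×10⁻³ m/s.

6.52×10⁻³ m/s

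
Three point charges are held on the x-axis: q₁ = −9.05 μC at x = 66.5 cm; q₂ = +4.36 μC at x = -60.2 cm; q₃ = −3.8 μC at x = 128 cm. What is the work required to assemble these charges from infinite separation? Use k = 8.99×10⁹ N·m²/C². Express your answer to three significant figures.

0.144 J

The work to assemble the configuration equals its total potential energy, U = Σ kqᵢqⱼ/rᵢⱼ over all pairs.
Pair separations: r₁₂ = 1.27 m, r₁₃ = 0.615 m, r₂₃ = 1.88 m.
U = (-0.280) + (0.503) + (-0.0791) = 0.144 J.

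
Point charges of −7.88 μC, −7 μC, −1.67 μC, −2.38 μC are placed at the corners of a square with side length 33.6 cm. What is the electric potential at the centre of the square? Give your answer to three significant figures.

Electric potential is a scalar, so the contributions from each charge add algebraically: V = Σ kqᵢ/rᵢ.
The distance from each corner to the centre is a√2/2 = 0.238 m.
V = k[(-7.88×10⁻⁶)/(0.238) + (-7.00×10⁻⁶)/(0.238) + (-1.67×10⁻⁶)/(0.238) + (-2.38×10⁻⁶)/(0.238)] = -7.16×10⁵ V.

-7.16×10⁵ V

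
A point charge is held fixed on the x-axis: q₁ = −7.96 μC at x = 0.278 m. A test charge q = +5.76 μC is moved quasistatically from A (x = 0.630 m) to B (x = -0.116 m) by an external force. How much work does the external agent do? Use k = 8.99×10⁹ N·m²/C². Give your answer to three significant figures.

For quasistatic motion the external work equals the change in potential energy: W_ext = qΔV = q(V_B − V_A).
At A: distance to the source charge is 0.352 m; V_A = kq₁/r = -2.03×10⁵ V.
At B: distance to the source charge is 0.394 m; V_B = kq₁/r = -1.82×10⁵ V.
ΔV = V_B − V_A = 2.17×10⁴ V.
W_ext = qΔV = (5.76×10⁻⁶ C)(2.17×10⁴ V) = 0.125 J.

0.125 J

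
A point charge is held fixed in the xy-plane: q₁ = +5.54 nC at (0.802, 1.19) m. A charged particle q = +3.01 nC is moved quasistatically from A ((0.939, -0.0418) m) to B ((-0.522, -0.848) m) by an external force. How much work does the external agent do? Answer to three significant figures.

For quasistatic motion the external work equals the change in potential energy: W_ext = qΔV = q(V_B − V_A).
At A: distance to the source charge is 1.24 m; V_A = kq₁/r = 40.2 V.
At B: distance to the source charge is 2.43 m; V_B = kq₁/r = 20.5 V.
ΔV = V_B − V_A = -19.7 V.
W_ext = qΔV = (3.01×10⁻⁹ C)(-19.7 V) = -5.93×10⁻⁸ J.

-5.93×10⁻⁸ J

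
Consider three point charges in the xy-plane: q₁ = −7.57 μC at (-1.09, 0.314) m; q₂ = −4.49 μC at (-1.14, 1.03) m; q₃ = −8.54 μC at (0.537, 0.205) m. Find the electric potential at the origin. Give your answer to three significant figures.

The total potential is the scalar sum of each charge's contribution, V = Σ kqᵢ/rᵢ.
Distances from the field point to each charge: r₁ = 1.13 m, r₂ = 1.54 m, r₃ = 0.575 m.
V = k[(-7.57×10⁻⁶)/(1.13) + (-4.49×10⁻⁶)/(1.54) + (-8.54×10⁻⁶)/(0.575)] = -2.20×10⁵ V.

-2.20×10⁵ V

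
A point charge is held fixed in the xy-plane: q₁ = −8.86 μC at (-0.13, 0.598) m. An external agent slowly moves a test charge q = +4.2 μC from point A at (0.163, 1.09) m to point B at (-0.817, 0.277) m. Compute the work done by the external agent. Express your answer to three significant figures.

0.143 J

For quasistatic motion the external work equals the change in potential energy: W_ext = qΔV = q(V_B − V_A).
At A: distance to the source charge is 0.573 m; V_A = kq₁/r = -1.39×10⁵ V.
At B: distance to the source charge is 0.758 m; V_B = kq₁/r = -1.05×10⁵ V.
ΔV = V_B − V_A = 3.41×10⁴ V.
W_ext = qΔV = (4.20×10⁻⁶ C)(3.41×10⁴ V) = 0.143 J.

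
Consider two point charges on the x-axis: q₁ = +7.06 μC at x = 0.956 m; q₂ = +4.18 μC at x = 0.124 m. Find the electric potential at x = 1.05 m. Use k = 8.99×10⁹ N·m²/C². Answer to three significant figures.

7.16×10⁵ V

Electric potential is a scalar, so the contributions from each charge add algebraically: V = Σ kqᵢ/rᵢ.
Distances from the field point to each charge: r₁ = 0.0940 m, r₂ = 0.926 m.
V = k[(7.06×10⁻⁶)/(0.0940) + (4.18×10⁻⁶)/(0.926)] = 7.16×10⁵ V.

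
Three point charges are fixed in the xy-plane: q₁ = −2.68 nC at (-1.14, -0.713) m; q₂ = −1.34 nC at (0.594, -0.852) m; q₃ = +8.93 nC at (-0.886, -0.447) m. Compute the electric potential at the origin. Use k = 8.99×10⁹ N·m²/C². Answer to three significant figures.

Electric potential is a scalar, so the contributions from each charge add algebraically: V = Σ kqᵢ/rᵢ.
Distances from the field point to each charge: r₁ = 1.34 m, r₂ = 1.04 m, r₃ = 0.992 m.
V = k[(-2.68×10⁻⁹)/(1.34) + (-1.34×10⁻⁹)/(1.04) + (8.93×10⁻⁹)/(0.992)] = 51.4 V.

51.4 V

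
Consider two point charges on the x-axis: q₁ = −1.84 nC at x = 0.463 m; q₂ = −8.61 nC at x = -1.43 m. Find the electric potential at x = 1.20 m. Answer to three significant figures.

The total potential is the scalar sum of each charge's contribution, V = Σ kqᵢ/rᵢ.
Distances from the field point to each charge: r₁ = 0.737 m, r₂ = 2.63 m.
V = k[(-1.84×10⁻⁹)/(0.737) + (-8.61×10⁻⁹)/(2.63)] = -51.9 V.

-51.9 V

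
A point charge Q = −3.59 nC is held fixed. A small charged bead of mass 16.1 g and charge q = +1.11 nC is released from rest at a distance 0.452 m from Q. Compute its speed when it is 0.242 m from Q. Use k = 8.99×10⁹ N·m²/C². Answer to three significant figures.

2.92×10⁻³ m/s

Only the electrostatic force acts, so mechanical energy is conserved: ½mv² = U₁ − U₂ = kQq(1/r₁ − 1/r₂).
U₁ − U₂ = (8.99×10⁹ N·m²/C²)(-3.59×10⁻⁹ C)(1.11×10⁻⁹ C)(1/0.452 − 1/0.242) = 6.88×10⁻⁸ J.
v = √(2·6.88×10⁻⁸/0.0161) = 2.92×10⁻³ m/s.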